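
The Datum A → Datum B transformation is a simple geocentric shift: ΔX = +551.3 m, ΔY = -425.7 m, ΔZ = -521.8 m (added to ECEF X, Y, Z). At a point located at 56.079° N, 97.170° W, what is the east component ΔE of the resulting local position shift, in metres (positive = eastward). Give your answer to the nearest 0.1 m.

The local east axis at (φ, λ) is (−sin λ, cos λ, 0), so ΔE = −sin(-97.170°)·551.3 + cos(-97.170°)·(-425.7) = 600.12 m.

ΔE = 600.1 m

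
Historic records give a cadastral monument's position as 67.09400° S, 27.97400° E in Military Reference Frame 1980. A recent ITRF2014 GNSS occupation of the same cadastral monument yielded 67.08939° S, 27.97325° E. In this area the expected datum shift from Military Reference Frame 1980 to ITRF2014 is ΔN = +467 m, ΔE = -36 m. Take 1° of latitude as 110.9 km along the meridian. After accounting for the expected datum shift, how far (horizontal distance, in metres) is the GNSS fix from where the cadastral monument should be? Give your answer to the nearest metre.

44 m

Observed coordinate differences: Δφ = +0.00461°, Δλ = -0.00075°.
Converting to metres (1° lat = 110900 m, cos φ = 0.389220): observed ΔN = 511.2 m, observed ΔE = -32.4 m.
Subtracting the expected shift leaves a residual of 511.2 − (467) = 44.2 m north and -32.4 − (-36) = 3.6 m east.
Residual distance = √(44.2² + 3.6²) = 44.4 m.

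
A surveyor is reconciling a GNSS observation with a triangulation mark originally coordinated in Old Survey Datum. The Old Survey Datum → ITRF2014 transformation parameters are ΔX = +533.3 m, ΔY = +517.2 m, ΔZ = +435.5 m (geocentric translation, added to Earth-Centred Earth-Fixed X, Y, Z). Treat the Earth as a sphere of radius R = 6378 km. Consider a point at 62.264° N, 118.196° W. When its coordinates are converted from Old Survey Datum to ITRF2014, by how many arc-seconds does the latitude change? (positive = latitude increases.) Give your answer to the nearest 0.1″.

sin φ = 0.885101, cos φ = 0.465398, sin λ = -0.881336, cos λ = -0.472489.
North component: ΔN = −sin φ cos λ·ΔX − sin φ sin λ·ΔY + cos φ·ΔZ = −(0.885101)(-0.472489)(533.3) − (0.885101)(-0.881336)(517.2) + (0.465398)(435.5) = 829.16 m.
1° of latitude spans πR/180 = 111317 m, so Δφ = 829.16 / 111317 × 3600 = 26.815″.

Δφ = 26.8″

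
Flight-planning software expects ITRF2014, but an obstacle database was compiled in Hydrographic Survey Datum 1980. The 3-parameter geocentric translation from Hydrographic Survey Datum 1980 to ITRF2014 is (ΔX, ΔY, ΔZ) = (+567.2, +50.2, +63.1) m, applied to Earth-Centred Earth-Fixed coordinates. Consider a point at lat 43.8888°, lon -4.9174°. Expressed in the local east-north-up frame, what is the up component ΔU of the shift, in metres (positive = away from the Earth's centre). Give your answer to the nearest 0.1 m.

ΔU = 447.9 m

The local up (radial) axis is (cos φ cos λ, cos φ sin λ, sin φ), giving ΔU = 407.269 − 3.101 + 43.745 = 447.91 m.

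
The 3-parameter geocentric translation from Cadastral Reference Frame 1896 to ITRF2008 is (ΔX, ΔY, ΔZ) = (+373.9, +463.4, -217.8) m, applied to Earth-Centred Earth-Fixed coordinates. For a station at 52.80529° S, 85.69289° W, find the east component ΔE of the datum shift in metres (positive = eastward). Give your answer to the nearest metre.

ΔE = 408 m

The local east axis at (φ, λ) is (−sin λ, cos λ, 0), so ΔE = −sin(-85.69289°)·373.9 + cos(-85.69289°)·463.4 = 407.65 m.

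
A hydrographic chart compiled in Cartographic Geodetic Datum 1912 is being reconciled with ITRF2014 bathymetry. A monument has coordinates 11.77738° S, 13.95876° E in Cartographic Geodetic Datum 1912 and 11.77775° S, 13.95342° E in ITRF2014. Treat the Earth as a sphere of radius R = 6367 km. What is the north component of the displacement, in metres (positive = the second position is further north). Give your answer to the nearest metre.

Δφ = -11.77775° − -11.77738° = -0.00037°; Δλ = 13.95342° − 13.95876° = -0.00534°.
1° along a meridian = πR/180 = 111125 m.
ΔN = Δφ × 111125 = -41.1 m; ΔE = Δλ × 111125 × cos(-11.77738°) = -0.00534 × 111125 × 0.978948 = -580.9 m.

ΔN = -41 m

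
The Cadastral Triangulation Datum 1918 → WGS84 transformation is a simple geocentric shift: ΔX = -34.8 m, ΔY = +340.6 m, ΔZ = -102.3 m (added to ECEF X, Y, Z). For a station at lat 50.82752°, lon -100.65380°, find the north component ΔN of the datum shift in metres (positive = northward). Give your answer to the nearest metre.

ΔN = 190 m

The local north axis is (−sin φ cos λ, −sin φ sin λ, cos φ), giving ΔN = -4.988 + 259.498 − 64.619 = 189.89 m.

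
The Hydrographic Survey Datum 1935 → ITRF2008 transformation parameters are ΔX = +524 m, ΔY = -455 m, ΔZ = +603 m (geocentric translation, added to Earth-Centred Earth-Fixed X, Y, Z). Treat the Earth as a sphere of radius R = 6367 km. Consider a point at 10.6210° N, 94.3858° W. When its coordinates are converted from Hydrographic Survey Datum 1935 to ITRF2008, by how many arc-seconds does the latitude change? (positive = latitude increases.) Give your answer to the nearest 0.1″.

sin φ = 0.184312, cos φ = 0.982868, sin λ = -0.997072, cos λ = -0.076472.
North component: ΔN = −sin φ cos λ·ΔX − sin φ sin λ·ΔY + cos φ·ΔZ = −(0.184312)(-0.076472)(524) − (0.184312)(-0.997072)(-455) + (0.982868)(603) = 516.44 m.
1° of latitude spans πR/180 = 111125 m, so Δφ = 516.44 / 111125 × 3600 = 16.731″.

Δφ = 16.7″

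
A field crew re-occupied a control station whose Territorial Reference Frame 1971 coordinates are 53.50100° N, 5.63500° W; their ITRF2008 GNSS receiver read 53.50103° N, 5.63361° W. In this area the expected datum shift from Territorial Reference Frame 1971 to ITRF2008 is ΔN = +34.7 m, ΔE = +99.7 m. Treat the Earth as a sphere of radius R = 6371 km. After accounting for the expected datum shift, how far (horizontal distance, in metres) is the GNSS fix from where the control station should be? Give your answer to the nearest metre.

Observed coordinate differences: Δφ = +0.00003°, Δλ = +0.00139°.
Converting to metres (1° lat = 111195 m, cos φ = 0.594809): observed ΔN = 3.3 m, observed ΔE = 91.9 m.
Subtracting the expected shift leaves a residual of 3.3 − (34.7) = -31.4 m north and 91.9 − (99.7) = -7.8 m east.
Residual distance = √((-31.4)² + (-7.8)²) = 32.3 m.

32 m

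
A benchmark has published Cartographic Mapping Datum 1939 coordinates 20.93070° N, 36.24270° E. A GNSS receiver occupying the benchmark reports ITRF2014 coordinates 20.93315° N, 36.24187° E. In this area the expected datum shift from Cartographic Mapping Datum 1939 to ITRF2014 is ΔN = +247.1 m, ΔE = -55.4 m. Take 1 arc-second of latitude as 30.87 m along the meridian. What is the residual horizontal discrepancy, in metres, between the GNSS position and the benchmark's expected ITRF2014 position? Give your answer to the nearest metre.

Observed coordinate differences: Δφ = +0.00245°, Δλ = -0.00083°.
Converting to metres (1° lat = 111132 m, cos φ = 0.934013): observed ΔN = 272.3 m, observed ΔE = -86.2 m.
Subtracting the expected shift leaves a residual of 272.3 − (247.1) = 25.2 m north and -86.2 − (-55.4) = -30.8 m east.
Residual distance = √(25.2² + (-30.8)²) = 39.7 m.

40 m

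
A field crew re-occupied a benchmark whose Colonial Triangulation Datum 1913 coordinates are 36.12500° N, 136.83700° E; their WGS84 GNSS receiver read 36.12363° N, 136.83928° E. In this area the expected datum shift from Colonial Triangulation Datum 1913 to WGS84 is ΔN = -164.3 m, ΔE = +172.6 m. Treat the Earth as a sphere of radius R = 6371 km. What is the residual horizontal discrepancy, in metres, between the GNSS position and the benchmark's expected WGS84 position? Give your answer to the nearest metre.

34 m

Observed coordinate differences: Δφ = -0.00137°, Δλ = +0.00228°.
Converting to metres (1° lat = 111195 m, cos φ = 0.807733): observed ΔN = -152.3 m, observed ΔE = 204.8 m.
Subtracting the expected shift leaves a residual of -152.3 − (-164.3) = 12.0 m north and 204.8 − (172.6) = 32.2 m east.
Residual distance = √(12.0² + 32.2²) = 34.3 m.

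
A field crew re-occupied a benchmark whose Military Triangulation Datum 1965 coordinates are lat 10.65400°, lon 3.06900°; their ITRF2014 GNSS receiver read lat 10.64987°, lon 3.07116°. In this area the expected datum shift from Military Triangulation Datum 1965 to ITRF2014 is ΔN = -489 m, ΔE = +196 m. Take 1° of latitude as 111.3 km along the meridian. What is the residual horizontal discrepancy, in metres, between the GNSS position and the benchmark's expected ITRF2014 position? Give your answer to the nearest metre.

50 m

Observed coordinate differences: Δφ = -0.00413°, Δλ = +0.00216°.
Converting to metres (1° lat = 111300 m, cos φ = 0.982762): observed ΔN = -459.7 m, observed ΔE = 236.3 m.
Subtracting the expected shift leaves a residual of -459.7 − (-489) = 29.3 m north and 236.3 − (196) = 40.3 m east.
Residual distance = √(29.3² + 40.3²) = 49.8 m.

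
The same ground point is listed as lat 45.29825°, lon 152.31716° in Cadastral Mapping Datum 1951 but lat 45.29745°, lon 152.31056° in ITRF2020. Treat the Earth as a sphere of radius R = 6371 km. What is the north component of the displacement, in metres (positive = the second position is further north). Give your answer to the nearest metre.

Δφ = 45.29745° − 45.29825° = -0.00080°; Δλ = 152.31056° − 152.31716° = -0.00660°.
1° along a meridian = πR/180 = 111195 m.
ΔN = Δφ × 111195 = -89.0 m; ΔE = Δλ × 111195 × cos(45.29825°) = -0.00660 × 111195 × 0.703416 = -516.2 m.

ΔN = -89 m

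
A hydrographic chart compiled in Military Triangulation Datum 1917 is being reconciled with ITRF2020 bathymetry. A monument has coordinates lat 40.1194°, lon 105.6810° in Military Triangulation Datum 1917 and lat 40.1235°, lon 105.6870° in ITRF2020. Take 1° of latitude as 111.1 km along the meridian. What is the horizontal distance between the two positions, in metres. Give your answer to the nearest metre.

Δφ = 40.1235° − 40.1194° = +0.0041°; Δλ = 105.6870° − 105.6810° = +0.0060°.
ΔN = Δφ × 111100 = 455.5 m; ΔE = Δλ × 111100 × cos(40.1194°) = +0.0060 × 111100 × 0.764703 = 509.8 m.
Distance = √(ΔE² + ΔN²) = √(509.8² + 455.5²) = 683.6 m.

684 m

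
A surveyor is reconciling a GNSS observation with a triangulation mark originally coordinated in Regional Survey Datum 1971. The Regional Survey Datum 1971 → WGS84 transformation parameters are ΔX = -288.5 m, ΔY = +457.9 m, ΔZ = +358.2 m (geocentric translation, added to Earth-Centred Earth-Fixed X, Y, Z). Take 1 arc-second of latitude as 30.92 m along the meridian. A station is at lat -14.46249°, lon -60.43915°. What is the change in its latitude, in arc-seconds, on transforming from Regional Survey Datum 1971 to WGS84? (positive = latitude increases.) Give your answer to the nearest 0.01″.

Δφ = 6.85″

sin φ = -0.249746, cos φ = 0.968311, sin λ = -0.869832, cos λ = 0.493348.
North component: ΔN = −sin φ cos λ·ΔX − sin φ sin λ·ΔY + cos φ·ΔZ = −(-0.249746)(0.493348)(-288.5) − (-0.249746)(-0.869832)(457.9) + (0.968311)(358.2) = 211.83 m.
1° of latitude spans 3600 × 30.92 = 111312 m, so Δφ = 211.83 / 111312 × 3600 = 6.851″.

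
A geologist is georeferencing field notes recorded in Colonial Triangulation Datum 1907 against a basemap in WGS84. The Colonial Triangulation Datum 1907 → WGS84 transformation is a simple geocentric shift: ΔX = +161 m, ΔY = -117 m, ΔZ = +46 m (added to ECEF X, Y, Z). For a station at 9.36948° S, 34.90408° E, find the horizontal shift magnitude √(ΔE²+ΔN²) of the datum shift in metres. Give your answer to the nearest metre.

The local east axis at (φ, λ) is (−sin λ, cos λ, 0), so ΔE = −sin(34.90408°)·161 + cos(34.90408°)·(-117) = -188.08 m.
The local north axis is (−sin φ cos λ, −sin φ sin λ, cos φ), giving ΔN = 21.496 − 10.899 + 45.386 = 55.98 m.
Horizontal magnitude = √(ΔE² + ΔN²) = √((-188.08)² + 55.98²) = 196.23 m.

196 m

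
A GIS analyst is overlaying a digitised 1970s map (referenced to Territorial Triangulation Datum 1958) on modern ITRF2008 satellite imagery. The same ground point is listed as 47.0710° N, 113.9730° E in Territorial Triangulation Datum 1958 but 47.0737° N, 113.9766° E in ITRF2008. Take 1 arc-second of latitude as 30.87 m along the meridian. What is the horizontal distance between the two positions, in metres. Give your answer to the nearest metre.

405 m

Δφ = 47.0737° − 47.0710° = +0.0027°; Δλ = 113.9766° − 113.9730° = +0.0036°.
1° of latitude = 3600 × 30.87 = 111132 m.
ΔN = Δφ × 111132 = 300.1 m; ΔE = Δλ × 111132 × cos(47.0710°) = +0.0036 × 111132 × 0.681092 = 272.5 m.
Distance = √(ΔE² + ΔN²) = √(272.5² + 300.1²) = 405.3 m.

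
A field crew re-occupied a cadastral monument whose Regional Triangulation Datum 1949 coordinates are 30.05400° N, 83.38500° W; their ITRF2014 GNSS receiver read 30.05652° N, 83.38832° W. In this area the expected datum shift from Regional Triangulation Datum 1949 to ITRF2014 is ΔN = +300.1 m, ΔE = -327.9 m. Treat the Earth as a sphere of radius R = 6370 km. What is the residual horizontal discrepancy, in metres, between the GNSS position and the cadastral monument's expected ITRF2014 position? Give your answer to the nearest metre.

Observed coordinate differences: Δφ = +0.00252°, Δλ = -0.00332°.
Converting to metres (1° lat = 111177 m, cos φ = 0.865554): observed ΔN = 280.2 m, observed ΔE = -319.5 m.
Subtracting the expected shift leaves a residual of 280.2 − (300.1) = -19.9 m north and -319.5 − (-327.9) = 8.4 m east.
Residual distance = √((-19.9)² + 8.4²) = 21.6 m.

22 m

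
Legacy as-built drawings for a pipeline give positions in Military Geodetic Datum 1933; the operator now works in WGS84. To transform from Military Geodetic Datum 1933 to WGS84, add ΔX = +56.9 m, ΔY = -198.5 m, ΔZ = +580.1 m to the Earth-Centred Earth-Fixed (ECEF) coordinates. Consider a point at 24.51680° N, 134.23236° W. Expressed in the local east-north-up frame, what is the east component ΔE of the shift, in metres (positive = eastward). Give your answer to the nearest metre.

ΔE = 179 m

At φ = 24.51680°, λ = -134.23236°: sin φ = 0.414960, cos φ = 0.909840, sin λ = -0.716517, cos λ = -0.697570.
ΔE = −sin λ·ΔX + cos λ·ΔY = −(-0.716517)·(56.9) + (-0.697570)·(-198.5) = 179.24 m.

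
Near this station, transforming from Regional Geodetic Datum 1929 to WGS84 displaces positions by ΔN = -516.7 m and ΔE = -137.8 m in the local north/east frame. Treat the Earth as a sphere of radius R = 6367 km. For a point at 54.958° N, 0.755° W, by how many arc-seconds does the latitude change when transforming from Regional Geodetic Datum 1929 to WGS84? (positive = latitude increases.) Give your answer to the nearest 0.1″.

Δφ = -16.7″

On a sphere of radius R, 1 rad of latitude = R, so Δφ = ΔN / R = -516.7 / 6367000 = -8.1153e-05 rad = -16.739″.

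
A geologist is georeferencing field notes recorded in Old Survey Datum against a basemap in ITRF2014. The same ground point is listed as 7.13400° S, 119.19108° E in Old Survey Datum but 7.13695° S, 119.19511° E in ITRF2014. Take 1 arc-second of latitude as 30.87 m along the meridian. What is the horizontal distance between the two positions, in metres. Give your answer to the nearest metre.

Δφ = -7.13695° − -7.13400° = -0.00295°; Δλ = 119.19511° − 119.19108° = +0.00403°.
1° of latitude = 3600 × 30.87 = 111132 m.
ΔN = Δφ × 111132 = -327.8 m; ΔE = Δλ × 111132 × cos(-7.13400°) = +0.00403 × 111132 × 0.992258 = 444.4 m.
Distance = √(ΔE² + ΔN²) = √(444.4² + (-327.8)²) = 552.2 m.

552 m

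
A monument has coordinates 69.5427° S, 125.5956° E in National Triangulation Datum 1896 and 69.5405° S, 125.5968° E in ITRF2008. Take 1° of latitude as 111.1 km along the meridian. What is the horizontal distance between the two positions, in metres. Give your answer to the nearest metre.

Δφ = -69.5405° − -69.5427° = +0.0022°; Δλ = 125.5968° − 125.5956° = +0.0012°.
ΔN = Δφ × 111100 = 244.4 m; ΔE = Δλ × 111100 × cos(-69.5427°) = +0.0012 × 111100 × 0.349509 = 46.6 m.
Distance = √(ΔE² + ΔN²) = √(46.6² + 244.4²) = 248.8 m.

249 m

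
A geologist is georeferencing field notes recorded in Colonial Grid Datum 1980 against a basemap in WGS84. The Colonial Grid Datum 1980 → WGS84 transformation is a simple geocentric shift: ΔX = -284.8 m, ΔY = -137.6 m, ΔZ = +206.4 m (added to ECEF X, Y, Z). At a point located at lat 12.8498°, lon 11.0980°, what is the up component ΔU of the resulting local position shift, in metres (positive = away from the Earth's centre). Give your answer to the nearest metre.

The local up (radial) axis is (cos φ cos λ, cos φ sin λ, sin φ), giving ΔU = -272.475 − 25.823 + 45.903 = -252.40 m.

ΔU = -252 m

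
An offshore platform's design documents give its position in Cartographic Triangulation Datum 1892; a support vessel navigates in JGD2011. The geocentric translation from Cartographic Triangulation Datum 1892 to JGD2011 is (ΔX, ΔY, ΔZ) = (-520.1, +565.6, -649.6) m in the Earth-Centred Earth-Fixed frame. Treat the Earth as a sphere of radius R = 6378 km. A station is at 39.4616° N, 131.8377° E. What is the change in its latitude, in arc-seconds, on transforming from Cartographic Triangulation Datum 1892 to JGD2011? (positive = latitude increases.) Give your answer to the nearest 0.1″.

sin φ = 0.635561, cos φ = 0.772051, sin λ = 0.745037, cos λ = -0.667023.
North component: ΔN = −sin φ cos λ·ΔX − sin φ sin λ·ΔY + cos φ·ΔZ = −(0.635561)(-0.667023)(-520.1) − (0.635561)(0.745037)(565.6) + (0.772051)(-649.6) = -989.83 m.
1° of latitude spans πR/180 = 111317 m, so Δφ = -989.83 / 111317 × 3600 = -32.011″.

Δφ = -32.0″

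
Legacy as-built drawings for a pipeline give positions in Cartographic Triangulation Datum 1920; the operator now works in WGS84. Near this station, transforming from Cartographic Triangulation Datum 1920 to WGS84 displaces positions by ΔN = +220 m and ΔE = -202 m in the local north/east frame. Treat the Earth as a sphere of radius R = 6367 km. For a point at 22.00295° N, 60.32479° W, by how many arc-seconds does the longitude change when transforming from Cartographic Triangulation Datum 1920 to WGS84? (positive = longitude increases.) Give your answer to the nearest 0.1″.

At latitude 22.00295°, cos φ = 0.927165.
One radian of longitude at latitude φ spans R cos φ, so Δλ = ΔE / (R cos φ) = -202.0 / (6367000 × 0.927165) = -3.4218e-05 rad = -7.058″.

Δλ = -7.1″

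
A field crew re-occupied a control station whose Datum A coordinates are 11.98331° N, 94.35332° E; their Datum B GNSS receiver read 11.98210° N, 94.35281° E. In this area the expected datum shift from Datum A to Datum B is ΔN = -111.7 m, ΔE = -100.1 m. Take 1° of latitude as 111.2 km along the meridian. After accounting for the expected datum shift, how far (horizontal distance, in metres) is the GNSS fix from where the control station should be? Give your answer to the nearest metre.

50 m

Observed coordinate differences: Δφ = -0.00121°, Δλ = -0.00051°.
Converting to metres (1° lat = 111200 m, cos φ = 0.978208): observed ΔN = -134.6 m, observed ΔE = -55.5 m.
Subtracting the expected shift leaves a residual of -134.6 − (-111.7) = -22.9 m north and -55.5 − (-100.1) = 44.6 m east.
Residual distance = √((-22.9)² + 44.6²) = 50.1 m.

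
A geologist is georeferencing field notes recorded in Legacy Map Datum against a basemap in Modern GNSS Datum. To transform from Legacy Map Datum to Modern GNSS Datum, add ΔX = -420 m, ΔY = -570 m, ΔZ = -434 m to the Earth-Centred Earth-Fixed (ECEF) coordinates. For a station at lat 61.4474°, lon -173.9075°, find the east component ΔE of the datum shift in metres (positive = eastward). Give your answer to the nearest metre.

At φ = 61.4474°, λ = -173.9075°: sin φ = 0.878379, cos φ = 0.477965, sin λ = -0.106134, cos λ = -0.994352.
ΔE = −sin λ·ΔX + cos λ·ΔY = −(-0.106134)·(-420) + (-0.994352)·(-570) = 522.20 m.

ΔE = 522 m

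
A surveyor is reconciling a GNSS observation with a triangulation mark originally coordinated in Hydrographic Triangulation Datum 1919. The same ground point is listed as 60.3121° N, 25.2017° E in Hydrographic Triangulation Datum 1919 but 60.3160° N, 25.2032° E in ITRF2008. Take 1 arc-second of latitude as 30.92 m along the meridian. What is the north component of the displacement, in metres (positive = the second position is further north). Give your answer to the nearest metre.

ΔN = 434 m

Δφ = 60.3160° − 60.3121° = +0.0039°; Δλ = 25.2032° − 25.2017° = +0.0015°.
1° of latitude = 3600 × 30.92 = 111312 m.
ΔN = Δφ × 111312 = 434.1 m; ΔE = Δλ × 111312 × cos(60.3121°) = +0.0015 × 111312 × 0.495275 = 82.7 m.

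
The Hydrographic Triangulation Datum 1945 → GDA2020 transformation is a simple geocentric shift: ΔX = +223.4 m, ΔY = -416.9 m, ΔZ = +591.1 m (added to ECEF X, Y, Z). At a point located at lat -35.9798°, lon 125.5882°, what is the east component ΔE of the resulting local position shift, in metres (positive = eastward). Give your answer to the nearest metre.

ΔE = 61 m

At φ = -35.9798°, λ = 125.5882°: sin φ = -0.587500, cos φ = 0.809224, sin λ = 0.813221, cos λ = -0.581956.
ΔE = −sin λ·ΔX + cos λ·ΔY = −(0.813221)·(223.4) + (-0.581956)·(-416.9) = 60.94 m.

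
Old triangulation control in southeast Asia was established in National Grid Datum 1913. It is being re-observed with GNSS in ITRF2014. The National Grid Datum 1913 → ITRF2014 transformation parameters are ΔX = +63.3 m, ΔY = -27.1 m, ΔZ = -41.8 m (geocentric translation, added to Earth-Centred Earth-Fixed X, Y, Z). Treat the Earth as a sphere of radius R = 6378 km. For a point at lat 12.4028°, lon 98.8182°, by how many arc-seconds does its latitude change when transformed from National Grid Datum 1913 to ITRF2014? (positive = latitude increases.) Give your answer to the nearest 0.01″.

sin φ = 0.214783, cos φ = 0.976662, sin λ = 0.988180, cos λ = -0.153300.
North component: ΔN = −sin φ cos λ·ΔX − sin φ sin λ·ΔY + cos φ·ΔZ = −(0.214783)(-0.153300)(63.3) − (0.214783)(0.988180)(-27.1) + (0.976662)(-41.8) = -32.99 m.
1° of latitude spans πR/180 = 111317 m, so Δφ = -32.99 / 111317 × 3600 = -1.067″.

Δφ = -1.07″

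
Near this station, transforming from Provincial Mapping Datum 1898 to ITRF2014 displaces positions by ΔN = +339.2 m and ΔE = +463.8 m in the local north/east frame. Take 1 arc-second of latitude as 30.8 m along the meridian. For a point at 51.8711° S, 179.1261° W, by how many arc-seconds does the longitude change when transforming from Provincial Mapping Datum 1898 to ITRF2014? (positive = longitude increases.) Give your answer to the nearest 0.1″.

Δλ = 24.4″

At latitude -51.8711°, cos φ = 0.617433.
1″ of longitude at this latitude = 30.80 × cos φ = 19.0169 m, so Δλ = 463.8 / 19.0169 = 24.389″.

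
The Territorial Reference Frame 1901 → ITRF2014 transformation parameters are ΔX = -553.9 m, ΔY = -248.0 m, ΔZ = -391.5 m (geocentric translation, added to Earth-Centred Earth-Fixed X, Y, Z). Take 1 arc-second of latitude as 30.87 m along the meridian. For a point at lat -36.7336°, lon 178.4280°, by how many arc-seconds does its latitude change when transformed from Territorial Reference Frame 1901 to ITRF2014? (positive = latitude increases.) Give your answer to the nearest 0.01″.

sin φ = -0.598095, cos φ = 0.801425, sin λ = 0.027433, cos λ = -0.999624.
North component: ΔN = −sin φ cos λ·ΔX − sin φ sin λ·ΔY + cos φ·ΔZ = −(-0.598095)(-0.999624)(-553.9) − (-0.598095)(0.027433)(-248.0) + (0.801425)(-391.5) = 13.33 m.
1° of latitude spans 3600 × 30.87 = 111132 m, so Δφ = 13.33 / 111132 × 3600 = 0.432″.

Δφ = 0.43″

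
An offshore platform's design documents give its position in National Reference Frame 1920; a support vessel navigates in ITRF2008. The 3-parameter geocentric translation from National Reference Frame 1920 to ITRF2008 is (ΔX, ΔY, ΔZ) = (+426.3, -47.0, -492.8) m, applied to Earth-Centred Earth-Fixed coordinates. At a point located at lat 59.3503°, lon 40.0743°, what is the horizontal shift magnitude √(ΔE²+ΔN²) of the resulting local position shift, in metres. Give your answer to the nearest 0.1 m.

593.5 m

At φ = 59.3503°, λ = 40.0743°: sin φ = 0.860300, cos φ = 0.509788, sin λ = 0.643780, cos λ = 0.765210.
ΔE = −sin λ·ΔX + cos λ·ΔY = −(0.643780)·(426.3) + (0.765210)·(-47.0) = -310.41 m.
ΔN = −sin φ cos λ·ΔX − sin φ sin λ·ΔY + cos φ·ΔZ = −(0.860300)(0.765210)(426.3) − (0.860300)(0.643780)(-47.0) + (0.509788)(-492.8) = -505.83 m.
Horizontal magnitude = √(ΔE² + ΔN²) = √((-310.41)² + (-505.83)²) = 593.48 m.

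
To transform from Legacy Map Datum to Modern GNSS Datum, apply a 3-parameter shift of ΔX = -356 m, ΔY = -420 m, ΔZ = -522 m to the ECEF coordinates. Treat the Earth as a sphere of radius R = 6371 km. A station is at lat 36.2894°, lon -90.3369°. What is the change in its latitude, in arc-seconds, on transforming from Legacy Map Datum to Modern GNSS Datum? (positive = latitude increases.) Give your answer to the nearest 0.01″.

Δφ = -21.71″

sin φ = 0.591864, cos φ = 0.806038, sin λ = -0.999983, cos λ = -0.005880.
North component: ΔN = −sin φ cos λ·ΔX − sin φ sin λ·ΔY + cos φ·ΔZ = −(0.591864)(-0.005880)(-356) − (0.591864)(-0.999983)(-420) + (0.806038)(-522) = -670.57 m.
1° of latitude spans πR/180 = 111195 m, so Δφ = -670.57 / 111195 × 3600 = -21.710″.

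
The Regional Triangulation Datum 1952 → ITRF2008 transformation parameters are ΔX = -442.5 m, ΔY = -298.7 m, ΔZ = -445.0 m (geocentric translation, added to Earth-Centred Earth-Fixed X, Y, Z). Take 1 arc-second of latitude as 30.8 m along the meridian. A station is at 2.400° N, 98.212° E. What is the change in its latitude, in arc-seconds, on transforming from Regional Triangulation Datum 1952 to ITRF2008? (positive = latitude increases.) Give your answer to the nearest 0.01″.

sin φ = 0.041876, cos φ = 0.999123, sin λ = 0.989746, cos λ = -0.142836.
North component: ΔN = −sin φ cos λ·ΔX − sin φ sin λ·ΔY + cos φ·ΔZ = −(0.041876)(-0.142836)(-442.5) − (0.041876)(0.989746)(-298.7) + (0.999123)(-445.0) = -434.88 m.
1° of latitude spans 3600 × 30.80 = 110880 m, so Δφ = -434.88 / 110880 × 3600 = -14.119″.

Δφ = -14.12″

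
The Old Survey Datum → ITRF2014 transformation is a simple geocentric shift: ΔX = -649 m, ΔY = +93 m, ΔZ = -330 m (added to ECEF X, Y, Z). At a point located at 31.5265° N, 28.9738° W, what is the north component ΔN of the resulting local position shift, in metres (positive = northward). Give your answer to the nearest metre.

At φ = 31.5265°, λ = -28.9738°: sin φ = 0.522893, cos φ = 0.852398, sin λ = -0.484410, cos λ = 0.874841.
ΔN = −sin φ cos λ·ΔX − sin φ sin λ·ΔY + cos φ·ΔZ = −(0.522893)(0.874841)(-649) − (0.522893)(-0.484410)(93) + (0.852398)(-330) = 39.15 m.

ΔN = 39 m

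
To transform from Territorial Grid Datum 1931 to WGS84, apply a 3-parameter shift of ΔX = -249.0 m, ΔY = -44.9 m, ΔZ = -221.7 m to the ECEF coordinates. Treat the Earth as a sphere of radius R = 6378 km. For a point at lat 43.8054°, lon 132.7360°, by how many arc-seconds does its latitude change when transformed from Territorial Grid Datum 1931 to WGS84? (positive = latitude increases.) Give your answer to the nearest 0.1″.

Δφ = -8.2″

sin φ = 0.692211, cos φ = 0.721695, sin λ = 0.734488, cos λ = -0.678621.
North component: ΔN = −sin φ cos λ·ΔX − sin φ sin λ·ΔY + cos φ·ΔZ = −(0.692211)(-0.678621)(-249.0) − (0.692211)(0.734488)(-44.9) + (0.721695)(-221.7) = -254.14 m.
1° of latitude spans πR/180 = 111317 m, so Δφ = -254.14 / 111317 × 3600 = -8.219″.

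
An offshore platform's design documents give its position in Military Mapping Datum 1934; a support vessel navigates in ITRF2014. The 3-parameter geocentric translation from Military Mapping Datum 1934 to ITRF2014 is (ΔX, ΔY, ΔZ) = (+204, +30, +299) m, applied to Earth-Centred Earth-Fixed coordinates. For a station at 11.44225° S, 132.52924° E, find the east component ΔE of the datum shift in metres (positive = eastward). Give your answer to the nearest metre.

The local east axis at (φ, λ) is (−sin λ, cos λ, 0), so ΔE = −sin(132.52924°)·204 + cos(132.52924°)·30 = -170.61 m.

ΔE = -171 m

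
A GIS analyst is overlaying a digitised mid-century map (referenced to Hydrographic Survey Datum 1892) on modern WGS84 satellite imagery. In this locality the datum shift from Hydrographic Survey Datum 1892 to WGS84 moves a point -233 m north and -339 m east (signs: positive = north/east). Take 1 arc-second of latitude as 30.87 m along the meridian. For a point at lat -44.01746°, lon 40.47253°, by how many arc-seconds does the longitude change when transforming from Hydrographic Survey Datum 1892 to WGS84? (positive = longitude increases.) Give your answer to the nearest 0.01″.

At latitude -44.01746°, cos φ = 0.719128.
1″ of longitude at this latitude = 30.87 × cos φ = 22.1995 m, so Δλ = -339.0 / 22.1995 = -15.271″.

Δλ = -15.27″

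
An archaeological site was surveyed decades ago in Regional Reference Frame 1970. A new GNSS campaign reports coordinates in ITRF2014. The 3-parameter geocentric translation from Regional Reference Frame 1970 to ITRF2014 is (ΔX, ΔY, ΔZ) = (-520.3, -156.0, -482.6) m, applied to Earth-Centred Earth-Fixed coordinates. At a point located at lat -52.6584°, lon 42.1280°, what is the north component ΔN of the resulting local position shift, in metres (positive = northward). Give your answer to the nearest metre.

At φ = -52.6584°, λ = 42.1280°: sin φ = -0.795033, cos φ = 0.606566, sin λ = 0.670789, cos λ = 0.741648.
ΔN = −sin φ cos λ·ΔX − sin φ sin λ·ΔY + cos φ·ΔZ = −(-0.795033)(0.741648)(-520.3) − (-0.795033)(0.670789)(-156.0) + (0.606566)(-482.6) = -682.71 m.

ΔN = -683 m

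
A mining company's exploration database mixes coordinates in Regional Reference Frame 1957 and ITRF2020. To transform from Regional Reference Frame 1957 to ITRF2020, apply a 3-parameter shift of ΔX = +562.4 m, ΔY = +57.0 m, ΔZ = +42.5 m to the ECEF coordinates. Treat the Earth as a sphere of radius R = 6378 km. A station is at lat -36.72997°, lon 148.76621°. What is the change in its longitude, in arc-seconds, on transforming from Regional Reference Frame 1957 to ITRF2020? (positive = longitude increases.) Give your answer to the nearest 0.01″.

Δλ = -13.73″

sin φ = -0.598044, cos φ = 0.801463, sin λ = 0.518531, cos λ = -0.855059.
East component: ΔE = −sin λ·ΔX + cos λ·ΔY = −(0.518531)(562.4) + (-0.855059)(57.0) = -340.36 m.
1° of latitude spans πR/180 = 111317 m; at latitude φ, 1° of longitude spans that × cos φ = 89216.5 m, so Δλ = -340.36 / 89216.5 × 3600 = -13.734″.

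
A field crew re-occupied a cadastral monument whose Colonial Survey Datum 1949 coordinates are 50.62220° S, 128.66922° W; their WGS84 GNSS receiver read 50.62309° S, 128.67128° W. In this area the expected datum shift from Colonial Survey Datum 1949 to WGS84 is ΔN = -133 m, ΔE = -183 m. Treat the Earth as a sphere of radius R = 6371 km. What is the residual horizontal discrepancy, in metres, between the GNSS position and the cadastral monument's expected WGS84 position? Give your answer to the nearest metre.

Observed coordinate differences: Δφ = -0.00089°, Δλ = -0.00206°.
Converting to metres (1° lat = 111195 m, cos φ = 0.634431): observed ΔN = -99.0 m, observed ΔE = -145.3 m.
Subtracting the expected shift leaves a residual of -99.0 − (-133) = 34.0 m north and -145.3 − (-183) = 37.7 m east.
Residual distance = √(34.0² + 37.7²) = 50.8 m.

51 m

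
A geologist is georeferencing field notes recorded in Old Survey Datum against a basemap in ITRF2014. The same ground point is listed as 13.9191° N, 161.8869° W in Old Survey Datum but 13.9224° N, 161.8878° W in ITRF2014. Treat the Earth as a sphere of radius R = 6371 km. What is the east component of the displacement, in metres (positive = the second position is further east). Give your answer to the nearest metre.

ΔE = -97 m

Δφ = 13.9224° − 13.9191° = +0.0033°; Δλ = -161.8878° − -161.8869° = -0.0009°.
1° along a meridian = πR/180 = 111195 m.
ΔN = Δφ × 111195 = 366.9 m; ΔE = Δλ × 111195 × cos(13.9191°) = -0.0009 × 111195 × 0.970636 = -97.1 m.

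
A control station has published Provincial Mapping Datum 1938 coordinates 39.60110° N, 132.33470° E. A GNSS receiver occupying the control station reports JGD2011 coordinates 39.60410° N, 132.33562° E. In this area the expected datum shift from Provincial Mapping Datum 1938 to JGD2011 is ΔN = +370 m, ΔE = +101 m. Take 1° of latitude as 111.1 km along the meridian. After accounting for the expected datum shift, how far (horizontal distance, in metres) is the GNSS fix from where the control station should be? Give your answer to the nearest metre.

Observed coordinate differences: Δφ = +0.00300°, Δλ = +0.00092°.
Converting to metres (1° lat = 111100 m, cos φ = 0.770501): observed ΔN = 333.3 m, observed ΔE = 78.8 m.
Subtracting the expected shift leaves a residual of 333.3 − (370) = -36.7 m north and 78.8 − (101) = -22.2 m east.
Residual distance = √((-36.7)² + (-22.2)²) = 42.9 m.

43 m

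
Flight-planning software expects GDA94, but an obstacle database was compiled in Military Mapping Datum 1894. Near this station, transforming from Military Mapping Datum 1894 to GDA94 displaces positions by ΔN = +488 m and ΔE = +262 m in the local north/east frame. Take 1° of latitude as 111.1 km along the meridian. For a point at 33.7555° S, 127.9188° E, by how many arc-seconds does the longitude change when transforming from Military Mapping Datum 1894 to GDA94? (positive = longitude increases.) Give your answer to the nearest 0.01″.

At latitude -33.7555°, cos φ = 0.831416.
1° of longitude at this latitude = 111.1 × cos φ = 92.37 km, so Δλ = 262.0 / 92370.3 = 0.0028364° = 10.211″.

Δλ = 10.21″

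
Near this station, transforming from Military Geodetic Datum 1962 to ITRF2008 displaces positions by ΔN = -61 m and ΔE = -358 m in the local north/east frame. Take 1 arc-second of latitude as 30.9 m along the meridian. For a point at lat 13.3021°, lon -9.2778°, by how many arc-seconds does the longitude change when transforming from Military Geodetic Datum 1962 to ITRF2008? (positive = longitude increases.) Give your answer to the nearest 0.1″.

Δλ = -11.9″

At latitude 13.3021°, cos φ = 0.973170.
1″ of longitude at this latitude = 30.90 × cos φ = 30.0710 m, so Δλ = -358.0 / 30.0710 = -11.905″.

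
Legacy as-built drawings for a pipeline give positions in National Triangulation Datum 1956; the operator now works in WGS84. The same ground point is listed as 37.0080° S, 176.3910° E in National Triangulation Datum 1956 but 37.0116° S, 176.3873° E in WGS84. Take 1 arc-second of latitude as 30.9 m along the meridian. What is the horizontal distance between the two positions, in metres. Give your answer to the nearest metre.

Δφ = -37.0116° − -37.0080° = -0.0036°; Δλ = 176.3873° − 176.3910° = -0.0037°.
1° of latitude = 3600 × 30.90 = 111240 m.
ΔN = Δφ × 111240 = -400.5 m; ΔE = Δλ × 111240 × cos(-37.0080°) = -0.0037 × 111240 × 0.798551 = -328.7 m.
Distance = √(ΔE² + ΔN²) = √((-328.7)² + (-400.5)²) = 518.1 m.

518 m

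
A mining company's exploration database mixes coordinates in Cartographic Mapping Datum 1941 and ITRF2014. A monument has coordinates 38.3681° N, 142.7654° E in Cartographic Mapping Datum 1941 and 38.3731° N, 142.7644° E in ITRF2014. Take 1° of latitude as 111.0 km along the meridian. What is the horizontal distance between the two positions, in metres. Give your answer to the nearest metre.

562 m

Δφ = 38.3731° − 38.3681° = +0.0050°; Δλ = 142.7644° − 142.7654° = -0.0010°.
ΔN = Δφ × 111000 = 555.0 m; ΔE = Δλ × 111000 × cos(38.3681°) = -0.0010 × 111000 × 0.784039 = -87.0 m.
Distance = √(ΔE² + ΔN²) = √((-87.0)² + 555.0²) = 561.8 m.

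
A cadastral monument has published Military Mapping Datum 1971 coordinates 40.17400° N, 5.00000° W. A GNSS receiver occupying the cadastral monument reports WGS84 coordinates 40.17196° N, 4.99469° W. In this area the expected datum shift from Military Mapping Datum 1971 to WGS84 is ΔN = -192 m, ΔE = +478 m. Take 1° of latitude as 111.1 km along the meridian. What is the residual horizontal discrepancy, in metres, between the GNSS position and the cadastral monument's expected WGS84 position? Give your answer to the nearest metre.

Observed coordinate differences: Δφ = -0.00204°, Δλ = +0.00531°.
Converting to metres (1° lat = 111100 m, cos φ = 0.764089): observed ΔN = -226.6 m, observed ΔE = 450.8 m.
Subtracting the expected shift leaves a residual of -226.6 − (-192) = -34.6 m north and 450.8 − (478) = -27.2 m east.
Residual distance = √((-34.6)² + (-27.2)²) = 44.1 m.

44 m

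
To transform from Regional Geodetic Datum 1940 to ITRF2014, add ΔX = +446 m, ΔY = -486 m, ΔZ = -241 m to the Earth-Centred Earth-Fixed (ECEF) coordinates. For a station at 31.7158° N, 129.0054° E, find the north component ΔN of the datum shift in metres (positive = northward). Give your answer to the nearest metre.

At φ = 31.7158°, λ = 129.0054°: sin φ = 0.525706, cos φ = 0.850666, sin λ = 0.777087, cos λ = -0.629394.
ΔN = −sin φ cos λ·ΔX − sin φ sin λ·ΔY + cos φ·ΔZ = −(0.525706)(-0.629394)(446) − (0.525706)(0.777087)(-486) + (0.850666)(-241) = 141.10 m.

ΔN = 141 m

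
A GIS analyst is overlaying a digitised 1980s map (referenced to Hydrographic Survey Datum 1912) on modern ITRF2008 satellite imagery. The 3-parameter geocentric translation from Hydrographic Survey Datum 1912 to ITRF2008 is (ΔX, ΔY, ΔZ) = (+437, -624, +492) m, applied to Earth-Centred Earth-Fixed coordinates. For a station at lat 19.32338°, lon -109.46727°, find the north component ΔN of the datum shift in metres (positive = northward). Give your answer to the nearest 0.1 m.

ΔN = 317.8 m

The local north axis is (−sin φ cos λ, −sin φ sin λ, cos φ), giving ΔN = 48.192 − 194.677 + 464.284 = 317.80 m.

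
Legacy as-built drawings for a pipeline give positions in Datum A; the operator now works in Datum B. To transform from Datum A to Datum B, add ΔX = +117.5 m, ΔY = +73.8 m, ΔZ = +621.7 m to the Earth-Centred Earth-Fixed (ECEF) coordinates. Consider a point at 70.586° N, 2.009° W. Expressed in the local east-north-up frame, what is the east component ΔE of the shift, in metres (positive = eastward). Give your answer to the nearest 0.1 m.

ΔE = 77.9 m

At φ = 70.586°, λ = -2.009°: sin φ = 0.943141, cos φ = 0.332392, sin λ = -0.035056, cos λ = 0.999385.
ΔE = −sin λ·ΔX + cos λ·ΔY = −(-0.035056)·(117.5) + (0.999385)·(73.8) = 77.87 m.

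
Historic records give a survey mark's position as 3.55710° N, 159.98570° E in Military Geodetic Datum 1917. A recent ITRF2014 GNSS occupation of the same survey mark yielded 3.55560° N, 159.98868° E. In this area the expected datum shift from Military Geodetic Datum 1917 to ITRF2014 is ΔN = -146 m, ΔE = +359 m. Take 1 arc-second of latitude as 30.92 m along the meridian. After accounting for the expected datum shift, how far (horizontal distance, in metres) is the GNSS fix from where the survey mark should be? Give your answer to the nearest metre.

Observed coordinate differences: Δφ = -0.00150°, Δλ = +0.00298°.
Converting to metres (1° lat = 111312 m, cos φ = 0.998073): observed ΔN = -167.0 m, observed ΔE = 331.1 m.
Subtracting the expected shift leaves a residual of -167.0 − (-146) = -21.0 m north and 331.1 − (359) = -27.9 m east.
Residual distance = √((-21.0)² + (-27.9)²) = 34.9 m.

35 m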